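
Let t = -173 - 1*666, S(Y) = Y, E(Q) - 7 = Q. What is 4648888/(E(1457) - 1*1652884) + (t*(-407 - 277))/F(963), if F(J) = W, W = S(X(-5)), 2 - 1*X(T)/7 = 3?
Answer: -236935711534/2889985 ≈ -81985.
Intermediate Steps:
E(Q) = 7 + Q
X(T) = -7 (X(T) = 14 - 7*3 = 14 - 21 = -7)
t = -839 (t = -173 - 666 = -839)
W = -7
F(J) = -7
4648888/(E(1457) - 1*1652884) + (t*(-407 - 277))/F(963) = 4648888/((7 + 1457) - 1*1652884) - 839*(-407 - 277)/(-7) = 4648888/(1464 - 1652884) - 839*(-684)*(-⅐) = 4648888/(-1651420) + 573876*(-⅐) = 4648888*(-1/1651420) - 573876/7 = -1162222/412855 - 573876/7 = -236935711534/2889985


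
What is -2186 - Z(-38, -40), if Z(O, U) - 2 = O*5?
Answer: -1998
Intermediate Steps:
Z(O, U) = 2 + 5*O (Z(O, U) = 2 + O*5 = 2 + 5*O)
-2186 - Z(-38, -40) = -2186 - (2 + 5*(-38)) = -2186 - (2 - 190) = -2186 - 1*(-188) = -2186 + 188 = -1998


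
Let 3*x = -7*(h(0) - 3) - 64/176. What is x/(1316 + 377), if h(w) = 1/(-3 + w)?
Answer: 758/167607 ≈ 0.0045225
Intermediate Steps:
x = 758/99 (x = (-7*(1/(-3 + 0) - 3) - 64/176)/3 = (-7*(1/(-3) - 3) - 64/176)/3 = (-7*(-1/3 - 3) - 1*4/11)/3 = (-7*(-10/3) - 4/11)/3 = (70/3 - 4/11)/3 = (1/3)*(758/33) = 758/99 ≈ 7.6566)
x/(1316 + 377) = 758/(99*(1316 + 377)) = (758/99)/1693 = (758/99)*(1/1693) = 758/167607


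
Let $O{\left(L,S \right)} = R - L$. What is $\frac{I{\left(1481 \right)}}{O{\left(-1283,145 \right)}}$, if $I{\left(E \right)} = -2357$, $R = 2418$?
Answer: $- \frac{2357}{3701} \approx -0.63686$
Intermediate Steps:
$O{\left(L,S \right)} = 2418 - L$
$\frac{I{\left(1481 \right)}}{O{\left(-1283,145 \right)}} = - \frac{2357}{2418 - -1283} = - \frac{2357}{2418 + 1283} = - \frac{2357}{3701}$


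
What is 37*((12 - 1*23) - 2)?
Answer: -481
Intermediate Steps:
37*((12 - 1*23) - 2) = 37*((12 - 23) - 2) = 37*(-11 - 2) = 37*(-13) = -481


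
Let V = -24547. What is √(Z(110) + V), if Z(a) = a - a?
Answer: I*√24547 ≈ 156.67*I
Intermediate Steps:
Z(a) = 0
√(Z(110) + V) = √(0 - 24547) = √(-24547) = I*√24547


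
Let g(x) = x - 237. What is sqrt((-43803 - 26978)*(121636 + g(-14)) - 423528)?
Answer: I*sqrt(8592175213) ≈ 92694.0*I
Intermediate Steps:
g(x) = -237 + x
sqrt((-43803 - 26978)*(121636 + g(-14)) - 423528) = sqrt((-43803 - 26978)*(121636 + (-237 - 14)) - 423528) = sqrt(-70781*(121636 - 251) - 423528) = sqrt(-70781*121385 - 423528) = sqrt(-8591751685 - 423528) = sqrt(-8592175213) = I*sqrt(8592175213)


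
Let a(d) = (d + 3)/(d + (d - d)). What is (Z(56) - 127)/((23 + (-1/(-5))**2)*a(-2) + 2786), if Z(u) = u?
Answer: -1775/69362 ≈ -0.025590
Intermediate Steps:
a(d) = (3 + d)/d (a(d) = (3 + d)/(d + 0) = (3 + d)/d)
(Z(56) - 127)/((23 + (-1/(-5))**2)*a(-2) + 2786) = (56 - 127)/((23 + (-1/(-5))**2)*((3 - 2)/(-2)) + 2786) = -71/((23 + (-1*(-1/5))**2)*(-1/2*1) + 2786) = -71/((23 + (1/5)**2)*(-1/2) + 2786) = -71/((23 + 1/25)*(-1/2) + 2786) = -71/((576/25)*(-1/2) + 2786) = -71/(-288/25 + 2786) = -71/69362/25 = -71*25/69362 = -1775/69362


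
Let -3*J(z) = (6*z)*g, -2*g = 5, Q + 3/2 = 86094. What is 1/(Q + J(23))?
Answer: 2/172415 ≈ 1.1600e-5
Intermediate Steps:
Q = 172185/2 (Q = -3/2 + 86094 = 172185/2 ≈ 86093.)
g = -5/2 (g = -½*5 = -5/2 ≈ -2.5000)
J(z) = 5*z (J(z) = -6*z*(-5)/(3*2) = -(-5)*z = 5*z)
1/(Q + J(23)) = 1/(172185/2 + 5*23) = 1/(172185/2 + 115) = 1/(172415/2) = 2/172415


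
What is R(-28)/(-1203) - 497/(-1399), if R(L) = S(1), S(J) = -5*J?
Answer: 604886/1682997 ≈ 0.35941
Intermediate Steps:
R(L) = -5 (R(L) = -5*1 = -5)
R(-28)/(-1203) - 497/(-1399) = -5/(-1203) - 497/(-1399) = -5*(-1/1203) - 497*(-1/1399) = 5/1203 + 497/1399 = 604886/1682997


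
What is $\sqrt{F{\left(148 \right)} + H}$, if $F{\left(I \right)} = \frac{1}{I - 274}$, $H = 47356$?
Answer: $\frac{\sqrt{83535970}}{42} \approx 217.61$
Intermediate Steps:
$F{\left(I \right)} = \frac{1}{-274 + I}$
$\sqrt{F{\left(148 \right)} + H} = \sqrt{\frac{1}{-274 + 148} + 47356} = \sqrt{\frac{1}{-126} + 47356} = \sqrt{- \frac{1}{126} + 47356} = \sqrt{\frac{5966855}{126}} = \frac{\sqrt{83535970}}{42}$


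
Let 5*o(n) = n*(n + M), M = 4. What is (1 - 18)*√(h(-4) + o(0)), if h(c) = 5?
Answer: -17*√5 ≈ -38.013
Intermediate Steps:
o(n) = n*(4 + n)/5 (o(n) = (n*(n + 4))/5 = (n*(4 + n))/5 = n*(4 + n)/5)
(1 - 18)*√(h(-4) + o(0)) = (1 - 18)*√(5 + (⅕)*0*(4 + 0)) = -17*√(5 + (⅕)*0*4) = -17*√(5 + 0) = -17*√5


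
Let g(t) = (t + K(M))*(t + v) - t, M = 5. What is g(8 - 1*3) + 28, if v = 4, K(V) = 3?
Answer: 95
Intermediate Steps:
g(t) = -t + (3 + t)*(4 + t) (g(t) = (t + 3)*(t + 4) - t = (3 + t)*(4 + t) - t = -t + (3 + t)*(4 + t))
g(8 - 1*3) + 28 = (12 + (8 - 1*3)² + 6*(8 - 1*3)) + 28 = (12 + (8 - 3)² + 6*(8 - 3)) + 28 = (12 + 5² + 6*5) + 28 = (12 + 25 + 30) + 28 = 67 + 28 = 95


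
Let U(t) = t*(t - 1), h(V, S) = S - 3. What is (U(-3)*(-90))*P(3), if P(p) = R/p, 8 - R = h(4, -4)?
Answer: -5400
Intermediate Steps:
h(V, S) = -3 + S
R = 15 (R = 8 - (-3 - 4) = 8 - 1*(-7) = 8 + 7 = 15)
U(t) = t*(-1 + t)
P(p) = 15/p
(U(-3)*(-90))*P(3) = (-3*(-1 - 3)*(-90))*(15/3) = (-3*(-4)*(-90))*(15*(⅓)) = (12*(-90))*5 = -1080*5 = -5400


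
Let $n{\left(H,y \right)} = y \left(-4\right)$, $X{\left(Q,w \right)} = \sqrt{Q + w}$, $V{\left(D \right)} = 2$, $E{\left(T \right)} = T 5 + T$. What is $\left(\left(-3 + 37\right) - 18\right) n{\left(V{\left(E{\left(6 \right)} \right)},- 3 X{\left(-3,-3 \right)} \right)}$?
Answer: $192 i \sqrt{6} \approx 470.3 i$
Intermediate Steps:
$E{\left(T \right)} = 6 T$ ($E{\left(T \right)} = 5 T + T = 6 T$)
$n{\left(H,y \right)} = - 4 y$
$\left(\left(-3 + 37\right) - 18\right) n{\left(V{\left(E{\left(6 \right)} \right)},- 3 X{\left(-3,-3 \right)} \right)} = \left(\left(-3 + 37\right) - 18\right) \left(- 4 \left(- 3 \sqrt{-3 - 3}\right)\right) = \left(34 - 18\right) \left(- 4 \left(- 3 \sqrt{-6}\right)\right) = 16 \left(- 4 \left(- 3 i \sqrt{6}\right)\right) = 16 \cdot 12 i \sqrt{6} = 192 i \sqrt{6}$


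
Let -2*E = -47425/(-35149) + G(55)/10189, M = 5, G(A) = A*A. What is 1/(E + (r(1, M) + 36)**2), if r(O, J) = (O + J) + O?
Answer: 358133161/661893445164 ≈ 0.00054107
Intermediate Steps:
G(A) = A**2
r(O, J) = J + 2*O (r(O, J) = (J + O) + O = J + 2*O)
E = -294769525/358133161 (E = -(-47425/(-35149) + 55**2/10189)/2 = -(-47425*(-1/35149) + 3025*(1/10189))/2 = -(47425/35149 + 3025/10189)/2 = -1/2*589539050/358133161 = -294769525/358133161 ≈ -0.82307)
1/(E + (r(1, M) + 36)**2) = 1/(-294769525/358133161 + ((5 + 2*1) + 36)**2) = 1/(-294769525/358133161 + ((5 + 2) + 36)**2) = 1/(-294769525/358133161 + (7 + 36)**2) = 1/(-294769525/358133161 + 43**2) = 1/(-294769525/358133161 + 1849) = 1/(661893445164/358133161) = 358133161/661893445164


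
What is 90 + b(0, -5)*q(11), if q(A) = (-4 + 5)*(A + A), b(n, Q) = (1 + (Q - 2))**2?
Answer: 882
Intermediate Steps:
b(n, Q) = (-1 + Q)**2 (b(n, Q) = (1 + (-2 + Q))**2 = (-1 + Q)**2)
q(A) = 2*A (q(A) = 1*(2*A) = 2*A)
90 + b(0, -5)*q(11) = 90 + (-1 - 5)**2*(2*11) = 90 + (-6)**2*22 = 90 + 36*22 = 90 + 792 = 882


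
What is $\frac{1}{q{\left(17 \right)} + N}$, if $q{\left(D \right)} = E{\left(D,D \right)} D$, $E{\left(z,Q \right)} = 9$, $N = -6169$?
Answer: $- \frac{1}{6016} \approx -0.00016622$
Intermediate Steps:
$q{\left(D \right)} = 9 D$
$\frac{1}{q{\left(17 \right)} + N} = \frac{1}{9 \cdot 17 - 6169} = \frac{1}{153 - 6169} = \frac{1}{-6016} = - \frac{1}{6016}$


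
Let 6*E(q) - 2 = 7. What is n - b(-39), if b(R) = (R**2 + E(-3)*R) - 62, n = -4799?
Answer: -12399/2 ≈ -6199.5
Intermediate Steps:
E(q) = 3/2 (E(q) = 1/3 + (1/6)*7 = 1/3 + 7/6 = 3/2)
b(R) = -62 + R**2 + 3*R/2 (b(R) = (R**2 + 3*R/2) - 62 = -62 + R**2 + 3*R/2)
n - b(-39) = -4799 - (-62 + (-39)**2 + (3/2)*(-39)) = -4799 - (-62 + 1521 - 117/2) = -4799 - 1*2801/2 = -4799 - 2801/2 = -12399/2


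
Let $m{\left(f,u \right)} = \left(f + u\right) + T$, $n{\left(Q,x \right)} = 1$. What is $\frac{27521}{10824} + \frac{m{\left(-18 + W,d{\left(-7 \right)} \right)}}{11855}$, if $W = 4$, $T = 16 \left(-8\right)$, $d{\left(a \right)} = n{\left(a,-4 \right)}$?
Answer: $\frac{324735271}{128318520} \approx 2.5307$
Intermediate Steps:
$d{\left(a \right)} = 1$
$T = -128$
$m{\left(f,u \right)} = -128 + f + u$ ($m{\left(f,u \right)} = \left(f + u\right) - 128 = -128 + f + u$)
$\frac{27521}{10824} + \frac{m{\left(-18 + W,d{\left(-7 \right)} \right)}}{11855} = \frac{27521}{10824} + \frac{-128 + \left(-18 + 4\right) + 1}{11855} = 27521 \cdot \frac{1}{10824} + \left(-128 - 14 + 1\right) \frac{1}{11855} = \frac{27521}{10824} - \frac{141}{11855} = \frac{324735271}{128318520}$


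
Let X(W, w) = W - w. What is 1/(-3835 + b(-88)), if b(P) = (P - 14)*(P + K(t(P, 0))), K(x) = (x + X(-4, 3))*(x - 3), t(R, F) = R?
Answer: -1/876649 ≈ -1.1407e-6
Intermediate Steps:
K(x) = (-7 + x)*(-3 + x) (K(x) = (x + (-4 - 1*3))*(x - 3) = (x + (-4 - 3))*(-3 + x) = (x - 7)*(-3 + x) = (-7 + x)*(-3 + x))
b(P) = (-14 + P)*(21 + P**2 - 9*P) (b(P) = (P - 14)*(P + (21 + P**2 - 10*P)) = (-14 + P)*(21 + P**2 - 9*P))
1/(-3835 + b(-88)) = 1/(-3835 + (-294 + (-88)**3 - 23*(-88)**2 + 147*(-88))) = 1/(-3835 + (-294 - 681472 - 23*7744 - 12936)) = 1/(-3835 + (-294 - 681472 - 178112 - 12936)) = 1/(-3835 - 872814) = 1/(-876649) = -1/876649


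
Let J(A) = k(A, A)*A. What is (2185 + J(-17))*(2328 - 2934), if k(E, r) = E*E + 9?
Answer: 1745886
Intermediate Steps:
k(E, r) = 9 + E² (k(E, r) = E² + 9 = 9 + E²)
J(A) = A*(9 + A²) (J(A) = (9 + A²)*A = A*(9 + A²))
(2185 + J(-17))*(2328 - 2934) = (2185 - 17*(9 + (-17)²))*(2328 - 2934) = (2185 - 17*(9 + 289))*(-606) = (2185 - 17*298)*(-606) = (2185 - 5066)*(-606) = -2881*(-606) = 1745886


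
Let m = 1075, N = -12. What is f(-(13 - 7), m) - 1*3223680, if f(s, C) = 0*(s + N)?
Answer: -3223680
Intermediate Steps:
f(s, C) = 0 (f(s, C) = 0*(s - 12) = 0*(-12 + s) = 0)
f(-(13 - 7), m) - 1*3223680 = 0 - 1*3223680 = 0 - 3223680 = -3223680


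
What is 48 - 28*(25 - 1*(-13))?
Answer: -1016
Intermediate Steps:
48 - 28*(25 - 1*(-13)) = 48 - 28*(25 + 13) = 48 - 28*38 = 48 - 1064 = -1016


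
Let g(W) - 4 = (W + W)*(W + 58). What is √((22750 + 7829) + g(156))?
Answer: √97351 ≈ 312.01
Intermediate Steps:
g(W) = 4 + 2*W*(58 + W) (g(W) = 4 + (W + W)*(W + 58) = 4 + (2*W)*(58 + W) = 4 + 2*W*(58 + W))
√((22750 + 7829) + g(156)) = √((22750 + 7829) + (4 + 2*156² + 116*156)) = √(30579 + (4 + 2*24336 + 18096)) = √(30579 + (4 + 48672 + 18096)) = √(30579 + 66772) = √97351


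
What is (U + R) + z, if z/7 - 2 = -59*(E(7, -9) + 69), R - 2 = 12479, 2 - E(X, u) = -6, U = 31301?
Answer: 11995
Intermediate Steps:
E(X, u) = 8 (E(X, u) = 2 - 1*(-6) = 2 + 6 = 8)
R = 12481 (R = 2 + 12479 = 12481)
z = -31787 (z = 14 + 7*(-59*(8 + 69)) = 14 + 7*(-59*77) = 14 + 7*(-4543) = 14 - 31801 = -31787)
(U + R) + z = (31301 + 12481) - 31787 = 43782 - 31787 = 11995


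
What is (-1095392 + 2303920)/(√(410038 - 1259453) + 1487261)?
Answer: 112337285113/138246633221 - 528731*I*√17335/138246633221 ≈ 0.81259 - 0.00050355*I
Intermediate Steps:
(-1095392 + 2303920)/(√(410038 - 1259453) + 1487261) = 1208528/(√(-849415) + 1487261) = 1208528/(7*I*√17335 + 1487261) = 1208528/(1487261 + 7*I*√17335)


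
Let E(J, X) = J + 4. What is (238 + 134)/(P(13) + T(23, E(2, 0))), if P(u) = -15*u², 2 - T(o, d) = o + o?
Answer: -372/2579 ≈ -0.14424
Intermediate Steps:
E(J, X) = 4 + J
T(o, d) = 2 - 2*o (T(o, d) = 2 - (o + o) = 2 - 2*o)
(238 + 134)/(P(13) + T(23, E(2, 0))) = (238 + 134)/(-15*13² + (2 - 2*23)) = 372/(-15*169 + (2 - 46)) = 372/(-2535 - 44) = 372/(-2579) = 372*(-1/2579) = -372/2579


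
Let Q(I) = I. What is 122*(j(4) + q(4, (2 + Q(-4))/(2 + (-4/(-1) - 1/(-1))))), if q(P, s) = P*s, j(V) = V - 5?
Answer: -1830/7 ≈ -261.43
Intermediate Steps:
j(V) = -5 + V
122*(j(4) + q(4, (2 + Q(-4))/(2 + (-4/(-1) - 1/(-1))))) = 122*((-5 + 4) + 4*((2 - 4)/(2 + (-4/(-1) - 1/(-1))))) = 122*(-1 + 4*(-2/(2 + (-4*(-1) - 1*(-1))))) = 122*(-1 + 4*(-2/(2 + (4 + 1)))) = 122*(-1 + 4*(-2/(2 + 5))) = 122*(-1 + 4*(-2/7)) = 122*(-1 - 8/7) = 122*(-15/7) = -1830/7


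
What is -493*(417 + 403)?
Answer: -404260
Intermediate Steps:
-493*(417 + 403) = -493*820 = -404260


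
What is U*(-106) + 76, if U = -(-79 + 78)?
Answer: -30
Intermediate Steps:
U = 1 (U = -1*(-1) = 1)
U*(-106) + 76 = 1*(-106) + 76 = -106 + 76 = -30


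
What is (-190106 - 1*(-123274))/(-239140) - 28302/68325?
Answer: -36697398/272320675 ≈ -0.13476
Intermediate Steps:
(-190106 - 1*(-123274))/(-239140) - 28302/68325 = (-190106 + 123274)*(-1/239140) - 28302*1/68325 = -66832*(-1/239140) - 9434/22775 = 16708/59785 - 9434/22775 = -36697398/272320675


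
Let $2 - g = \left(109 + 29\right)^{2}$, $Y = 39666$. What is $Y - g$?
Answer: $58708$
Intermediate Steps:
$g = -19042$ ($g = 2 - \left(109 + 29\right)^{2} = 2 - 138^{2} = 2 - 19044 = -19042$)
$Y - g = 39666 - -19042 = 39666 + 19042 = 58708$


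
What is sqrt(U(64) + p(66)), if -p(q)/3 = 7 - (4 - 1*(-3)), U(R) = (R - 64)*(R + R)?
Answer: 0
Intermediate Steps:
U(R) = 2*R*(-64 + R) (U(R) = (-64 + R)*(2*R) = 2*R*(-64 + R))
p(q) = 0 (p(q) = -3*(7 - (4 - 1*(-3))) = -3*(7 - (4 + 3)) = -3*(7 - 1*7) = -3*(7 - 7) = -3*0 = 0)
sqrt(U(64) + p(66)) = sqrt(2*64*(-64 + 64) + 0) = sqrt(2*64*0 + 0) = sqrt(0 + 0) = sqrt(0) = 0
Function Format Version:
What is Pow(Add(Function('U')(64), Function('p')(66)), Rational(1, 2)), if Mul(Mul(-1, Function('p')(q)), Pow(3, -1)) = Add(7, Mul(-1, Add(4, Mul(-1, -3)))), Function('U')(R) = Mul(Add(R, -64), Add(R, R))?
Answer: 0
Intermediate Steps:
Function('U')(R) = Mul(2, R, Add(-64, R)) (Function('U')(R) = Mul(Add(-64, R), Mul(2, R)) = Mul(2, R, Add(-64, R)))
Function('p')(q) = 0 (Function('p')(q) = Mul(-3, Add(7, Mul(-1, Add(4, Mul(-1, -3))))) = Mul(-3, Add(7, Mul(-1, Add(4, 3)))) = Mul(-3, Add(7, Mul(-1, 7))) = Mul(-3, Add(7, -7)) = Mul(-3, 0) = 0)
Pow(Add(Function('U')(64), Function('p')(66)), Rational(1, 2)) = Pow(Add(Mul(2, 64, Add(-64, 64)), 0), Rational(1, 2)) = Pow(Add(Mul(2, 64, 0), 0), Rational(1, 2)) = Pow(Add(0, 0), Rational(1, 2)) = Pow(0, Rational(1, 2)) = 0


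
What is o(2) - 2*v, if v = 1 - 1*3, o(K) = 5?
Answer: 9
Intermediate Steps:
v = -2 (v = 1 - 3 = -2)
o(2) - 2*v = 5 - 2*(-2) = 5 + 4 = 9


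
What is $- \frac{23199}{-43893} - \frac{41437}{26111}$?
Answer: $- \frac{404348384}{382030041} \approx -1.0584$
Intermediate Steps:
$- \frac{23199}{-43893} - \frac{41437}{26111} = \left(-23199\right) \left(- \frac{1}{43893}\right) - \frac{41437}{26111} = \frac{7733}{14631} - \frac{41437}{26111} = - \frac{404348384}{382030041}$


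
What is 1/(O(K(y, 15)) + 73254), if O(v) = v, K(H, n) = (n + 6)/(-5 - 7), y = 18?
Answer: 4/293009 ≈ 1.3651e-5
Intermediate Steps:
K(H, n) = -½ - n/12 (K(H, n) = (6 + n)/(-12) = (6 + n)*(-1/12) = -½ - n/12)
1/(O(K(y, 15)) + 73254) = 1/((-½ - 1/12*15) + 73254) = 1/((-½ - 5/4) + 73254) = 1/(-7/4 + 73254) = 1/(293009/4) = 4/293009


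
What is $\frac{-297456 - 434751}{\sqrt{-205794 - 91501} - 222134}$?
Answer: $\frac{23235438534}{7049115893} + \frac{104601 i \sqrt{297295}}{7049115893} \approx 3.2962 + 0.0080909 i$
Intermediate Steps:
$\frac{-297456 - 434751}{\sqrt{-205794 - 91501} - 222134} = - \frac{732207}{\sqrt{-297295} - 222134} = - \frac{732207}{i \sqrt{297295} - 222134} = - \frac{732207}{-222134 + i \sqrt{297295}}$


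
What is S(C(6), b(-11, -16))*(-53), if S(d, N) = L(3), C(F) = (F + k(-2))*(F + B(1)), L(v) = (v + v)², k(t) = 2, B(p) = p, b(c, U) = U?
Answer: -1908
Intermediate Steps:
L(v) = 4*v² (L(v) = (2*v)² = 4*v²)
C(F) = (1 + F)*(2 + F) (C(F) = (F + 2)*(F + 1) = (2 + F)*(1 + F) = (1 + F)*(2 + F))
S(d, N) = 36 (S(d, N) = 4*3² = 4*9 = 36)
S(C(6), b(-11, -16))*(-53) = 36*(-53) = -1908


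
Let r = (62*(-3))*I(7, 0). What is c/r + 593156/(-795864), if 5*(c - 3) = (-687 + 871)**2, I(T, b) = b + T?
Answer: -214014966/35979685 ≈ -5.9482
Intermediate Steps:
I(T, b) = T + b
c = 33871/5 (c = 3 + (-687 + 871)**2/5 = 3 + (1/5)*184**2 = 3 + (1/5)*33856 = 3 + 33856/5 = 33871/5 ≈ 6774.2)
r = -1302 (r = (62*(-3))*(7 + 0) = -186*7 = -1302)
c/r + 593156/(-795864) = (33871/5)/(-1302) + 593156/(-795864) = (33871/5)*(-1/1302) + 593156*(-1/795864) = -33871/6510 - 148289/198966 = -214014966/35979685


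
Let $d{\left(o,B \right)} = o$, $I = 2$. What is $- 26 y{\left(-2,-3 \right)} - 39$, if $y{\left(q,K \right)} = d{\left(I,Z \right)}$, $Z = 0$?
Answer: $-91$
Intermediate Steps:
$y{\left(q,K \right)} = 2$
$- 26 y{\left(-2,-3 \right)} - 39 = \left(-26\right) 2 - 39 = -52 - 39 = -91$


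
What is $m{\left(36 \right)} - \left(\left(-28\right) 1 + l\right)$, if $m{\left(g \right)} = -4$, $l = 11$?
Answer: $13$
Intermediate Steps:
$m{\left(36 \right)} - \left(\left(-28\right) 1 + l\right) = -4 - \left(\left(-28\right) 1 + 11\right) = -4 - \left(-28 + 11\right) = -4 - -17 = -4 + 17 = 13$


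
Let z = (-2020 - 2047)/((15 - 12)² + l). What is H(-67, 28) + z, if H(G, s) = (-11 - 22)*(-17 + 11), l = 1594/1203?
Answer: -2433243/12421 ≈ -195.90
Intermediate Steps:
l = 1594/1203 (l = 1594*(1/1203) = 1594/1203 ≈ 1.3250)
H(G, s) = 198 (H(G, s) = -33*(-6) = 198)
z = -4892601/12421 (z = (-2020 - 2047)/((15 - 12)² + 1594/1203) = -4067/(3² + 1594/1203) = -4067/(9 + 1594/1203) = -4067/12421/1203 = -4067*1203/12421 = -4892601/12421 ≈ -393.90)
H(-67, 28) + z = 198 - 4892601/12421 = -2433243/12421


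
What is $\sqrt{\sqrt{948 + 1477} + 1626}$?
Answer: $\sqrt{1626 + 5 \sqrt{97}} \approx 40.93$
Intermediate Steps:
$\sqrt{\sqrt{948 + 1477} + 1626} = \sqrt{\sqrt{2425} + 1626} = \sqrt{5 \sqrt{97} + 1626} = \sqrt{1626 + 5 \sqrt{97}}$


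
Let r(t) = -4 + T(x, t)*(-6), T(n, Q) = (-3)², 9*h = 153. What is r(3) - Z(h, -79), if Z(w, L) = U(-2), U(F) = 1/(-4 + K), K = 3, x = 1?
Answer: -57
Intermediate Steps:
h = 17 (h = (⅑)*153 = 17)
U(F) = -1 (U(F) = 1/(-4 + 3) = 1/(-1) = -1)
Z(w, L) = -1
T(n, Q) = 9
r(t) = -58 (r(t) = -4 + 9*(-6) = -4 - 54 = -58)
r(3) - Z(h, -79) = -58 - 1*(-1) = -58 + 1 = -57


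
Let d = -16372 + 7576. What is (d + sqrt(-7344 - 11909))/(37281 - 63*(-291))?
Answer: -1466/9269 + I*sqrt(19253)/55614 ≈ -0.15816 + 0.002495*I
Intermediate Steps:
d = -8796
(d + sqrt(-7344 - 11909))/(37281 - 63*(-291)) = (-8796 + sqrt(-7344 - 11909))/(37281 - 63*(-291)) = (-8796 + sqrt(-19253))/(37281 + 18333) = (-8796 + I*sqrt(19253))/55614 = (-8796 + I*sqrt(19253))*(1/55614) = -1466/9269 + I*sqrt(19253)/55614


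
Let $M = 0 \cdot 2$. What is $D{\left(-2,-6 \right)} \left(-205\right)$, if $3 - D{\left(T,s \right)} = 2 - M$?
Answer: $-205$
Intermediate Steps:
$M = 0$
$D{\left(T,s \right)} = 1$ ($D{\left(T,s \right)} = 3 - \left(2 - 0\right) = 3 - \left(2 + 0\right) = 3 - 2 = 1$)
$D{\left(-2,-6 \right)} \left(-205\right) = 1 \left(-205\right) = -205$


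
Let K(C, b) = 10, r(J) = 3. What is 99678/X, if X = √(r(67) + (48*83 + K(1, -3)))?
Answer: 99678*√3997/3997 ≈ 1576.6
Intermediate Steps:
X = √3997 (X = √(3 + (48*83 + 10)) = √(3 + (3984 + 10)) = √(3 + 3994) = √3997 ≈ 63.222)
99678/X = 99678/(√3997) = 99678*(√3997/3997) = 99678*√3997/3997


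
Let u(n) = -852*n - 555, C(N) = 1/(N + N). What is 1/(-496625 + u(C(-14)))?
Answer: -7/3480047 ≈ -2.0115e-6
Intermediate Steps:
C(N) = 1/(2*N)
u(n) = -555 - 852*n
1/(-496625 + u(C(-14))) = 1/(-496625 + (-555 - 426/(-14))) = 1/(-496625 + (-555 - 426*(-1)/14)) = 1/(-496625 + (-555 - 852*(-1/28))) = 1/(-496625 + (-555 + 213/7)) = 1/(-496625 - 3672/7) = 1/(-3480047/7) = -7/3480047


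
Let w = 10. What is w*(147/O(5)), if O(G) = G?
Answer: 294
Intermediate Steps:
w*(147/O(5)) = 10*(147/5) = 294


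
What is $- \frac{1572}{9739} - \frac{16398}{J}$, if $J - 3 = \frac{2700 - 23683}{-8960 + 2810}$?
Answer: $- \frac{982217738976}{384037987} \approx -2557.6$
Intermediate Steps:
$J = \frac{39433}{6150}$ ($J = 3 + \frac{2700 - 23683}{-8960 + 2810} = 3 - \frac{20983}{-6150} = 3 - - \frac{20983}{6150} = 3 + \frac{20983}{6150} = \frac{39433}{6150} \approx 6.4119$)
$- \frac{1572}{9739} - \frac{16398}{J} = - \frac{1572}{9739} - \frac{16398}{\frac{39433}{6150}} = \left(-1572\right) \frac{1}{9739} - \frac{100847700}{39433} = - \frac{1572}{9739} - \frac{100847700}{39433} = - \frac{982217738976}{384037987}$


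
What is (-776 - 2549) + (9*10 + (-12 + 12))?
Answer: -3235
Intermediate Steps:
(-776 - 2549) + (9*10 + (-12 + 12)) = -3325 + (90 + 0) = -3325 + 90 = -3235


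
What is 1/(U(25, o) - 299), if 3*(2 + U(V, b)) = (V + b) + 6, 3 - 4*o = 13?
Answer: -2/583 ≈ -0.0034305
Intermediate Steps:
o = -5/2 (o = ¾ - ¼*13 = ¾ - 13/4 = -5/2 ≈ -2.5000)
U(V, b) = V/3 + b/3 (U(V, b) = -2 + ((V + b) + 6)/3 = -2 + (6 + V + b)/3 = -2 + (2 + V/3 + b/3) = V/3 + b/3)
1/(U(25, o) - 299) = 1/(((⅓)*25 + (⅓)*(-5/2)) - 299) = 1/((25/3 - ⅚) - 299) = 1/(15/2 - 299) = 1/(-583/2) = -2/583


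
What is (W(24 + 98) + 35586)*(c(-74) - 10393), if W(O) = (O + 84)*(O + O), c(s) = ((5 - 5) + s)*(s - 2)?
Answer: -409418650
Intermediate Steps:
c(s) = s*(-2 + s) (c(s) = (0 + s)*(-2 + s) = s*(-2 + s))
W(O) = 2*O*(84 + O) (W(O) = (84 + O)*(2*O) = 2*O*(84 + O))
(W(24 + 98) + 35586)*(c(-74) - 10393) = (2*(24 + 98)*(84 + (24 + 98)) + 35586)*(-74*(-2 - 74) - 10393) = (2*122*(84 + 122) + 35586)*(-74*(-76) - 10393) = (2*122*206 + 35586)*(5624 - 10393) = (50264 + 35586)*(-4769) = 85850*(-4769) = -409418650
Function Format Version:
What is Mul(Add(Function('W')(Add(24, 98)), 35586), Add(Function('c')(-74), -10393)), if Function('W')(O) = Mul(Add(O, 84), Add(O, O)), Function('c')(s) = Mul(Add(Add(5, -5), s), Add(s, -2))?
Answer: -409418650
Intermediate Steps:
Function('c')(s) = Mul(s, Add(-2, s)) (Function('c')(s) = Mul(Add(0, s), Add(-2, s)) = Mul(s, Add(-2, s)))
Function('W')(O) = Mul(2, O, Add(84, O)) (Function('W')(O) = Mul(Add(84, O), Mul(2, O)) = Mul(2, O, Add(84, O)))
Mul(Add(Function('W')(Add(24, 98)), 35586), Add(Function('c')(-74), -10393)) = Mul(Add(Mul(2, Add(24, 98), Add(84, Add(24, 98))), 35586), Add(Mul(-74, Add(-2, -74)), -10393)) = Mul(Add(Mul(2, 122, Add(84, 122)), 35586), Add(Mul(-74, -76), -10393)) = Mul(Add(Mul(2, 122, 206), 35586), Add(5624, -10393)) = Mul(Add(50264, 35586), -4769) = Mul(85850, -4769) = -409418650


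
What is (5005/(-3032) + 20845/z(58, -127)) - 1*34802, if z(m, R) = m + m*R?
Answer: -192809370773/5539464 ≈ -34807.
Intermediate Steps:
z(m, R) = m + R*m
(5005/(-3032) + 20845/z(58, -127)) - 1*34802 = (5005/(-3032) + 20845/((58*(1 - 127)))) - 1*34802 = (5005*(-1/3032) + 20845/((58*(-126)))) - 34802 = (-5005/3032 + 20845/(-7308)) - 34802 = (-5005/3032 + 20845*(-1/7308)) - 34802 = (-5005/3032 - 20845/7308) - 34802 = -24944645/5539464 - 34802 = -192809370773/5539464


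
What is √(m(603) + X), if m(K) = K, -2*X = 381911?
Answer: I*√761410/2 ≈ 436.29*I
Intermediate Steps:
X = -381911/2 (X = -½*381911 = -381911/2 ≈ -1.9096e+5)
√(m(603) + X) = √(603 - 381911/2) = √(-380705/2) = I*√761410/2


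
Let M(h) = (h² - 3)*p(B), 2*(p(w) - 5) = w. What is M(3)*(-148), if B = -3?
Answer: -3108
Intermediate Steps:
p(w) = 5 + w/2
M(h) = -21/2 + 7*h²/2 (M(h) = (h² - 3)*(5 + (½)*(-3)) = (-3 + h²)*(5 - 3/2) = (-3 + h²)*(7/2) = -21/2 + 7*h²/2)
M(3)*(-148) = (-21/2 + (7/2)*3²)*(-148) = (-21/2 + (7/2)*9)*(-148) = (-21/2 + 63/2)*(-148) = 21*(-148) = -3108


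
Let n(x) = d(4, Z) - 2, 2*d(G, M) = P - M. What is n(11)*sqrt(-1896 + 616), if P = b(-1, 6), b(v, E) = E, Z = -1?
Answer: 24*I*sqrt(5) ≈ 53.666*I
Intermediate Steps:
P = 6
d(G, M) = 3 - M/2 (d(G, M) = (6 - M)/2 = 3 - M/2)
n(x) = 3/2 (n(x) = (3 - 1/2*(-1)) - 2 = (3 + 1/2) - 2 = 7/2 - 2 = 3/2)
n(11)*sqrt(-1896 + 616) = 3*sqrt(-1896 + 616)/2 = 3*sqrt(-1280)/2 = 3*(16*I*sqrt(5))/2 = 24*I*sqrt(5)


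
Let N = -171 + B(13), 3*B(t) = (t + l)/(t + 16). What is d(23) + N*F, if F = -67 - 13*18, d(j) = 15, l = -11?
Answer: 4478680/87 ≈ 51479.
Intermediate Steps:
F = -301 (F = -67 - 1*234 = -67 - 234 = -301)
B(t) = (-11 + t)/(3*(16 + t)) (B(t) = ((t - 11)/(t + 16))/3 = ((-11 + t)/(16 + t))/3 = (-11 + t)/(3*(16 + t)))
N = -14875/87 (N = -171 + (-11 + 13)/(3*(16 + 13)) = -171 + (1/3)*2/29 = -171 + (1/3)*(1/29)*2 = -171 + 2/87 = -14875/87 ≈ -170.98)
d(23) + N*F = 15 - 14875/87*(-301) = 15 + 4477375/87 = 4478680/87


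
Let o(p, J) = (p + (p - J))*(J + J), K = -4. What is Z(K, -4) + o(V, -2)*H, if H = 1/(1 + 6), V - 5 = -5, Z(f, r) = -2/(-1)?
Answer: 6/7 ≈ 0.85714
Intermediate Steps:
Z(f, r) = 2 (Z(f, r) = -2*(-1) = 2)
V = 0 (V = 5 - 5 = 0)
o(p, J) = 2*J*(-J + 2*p) (o(p, J) = (-J + 2*p)*(2*J) = 2*J*(-J + 2*p))
H = ⅐ (H = 1/7 = ⅐ ≈ 0.14286)
Z(K, -4) + o(V, -2)*H = 2 + (2*(-2)*(-1*(-2) + 2*0))*(⅐) = 2 + (2*(-2)*(2 + 0))*(⅐) = 2 + (2*(-2)*2)*(⅐) = 2 - 8*⅐ = 2 - 8/7 = 6/7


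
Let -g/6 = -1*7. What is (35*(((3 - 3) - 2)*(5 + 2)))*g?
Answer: -20580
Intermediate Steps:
g = 42 (g = -(-6)*7 = -6*(-7) = 42)
(35*(((3 - 3) - 2)*(5 + 2)))*g = (35*(((3 - 3) - 2)*(5 + 2)))*42 = (35*((0 - 2)*7))*42 = (35*(-2*7))*42 = (35*(-14))*42 = -490*42 = -20580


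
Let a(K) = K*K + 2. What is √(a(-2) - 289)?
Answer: I*√283 ≈ 16.823*I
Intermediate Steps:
a(K) = 2 + K² (a(K) = K² + 2 = 2 + K²)
√(a(-2) - 289) = √((2 + (-2)²) - 289) = √((2 + 4) - 289) = √(6 - 289) = √(-283) = I*√283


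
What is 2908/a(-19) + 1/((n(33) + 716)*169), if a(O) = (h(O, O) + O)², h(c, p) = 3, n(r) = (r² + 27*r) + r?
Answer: 335293191/29516864 ≈ 11.359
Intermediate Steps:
n(r) = r² + 28*r
a(O) = (3 + O)²
2908/a(-19) + 1/((n(33) + 716)*169) = 2908/((3 - 19)²) + 1/((33*(28 + 33) + 716)*169) = 2908/((-16)²) + (1/169)/(33*61 + 716) = 2908/256 + (1/169)/(2013 + 716) = 2908*(1/256) + (1/169)/2729 = 727/64 + (1/2729)*(1/169) = 727/64 + 1/461201 = 335293191/29516864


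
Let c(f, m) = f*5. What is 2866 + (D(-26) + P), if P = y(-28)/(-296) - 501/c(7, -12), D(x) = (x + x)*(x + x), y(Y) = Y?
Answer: 14389471/2590 ≈ 5555.8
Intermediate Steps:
D(x) = 4*x**2 (D(x) = (2*x)*(2*x) = 4*x**2)
c(f, m) = 5*f
P = -36829/2590 (P = -28/(-296) - 501/(5*7) = -28*(-1/296) - 501/35 = 7/74 - 501*1/35 = 7/74 - 501/35 = -36829/2590 ≈ -14.220)
2866 + (D(-26) + P) = 2866 + (4*(-26)**2 - 36829/2590) = 2866 + (4*676 - 36829/2590) = 2866 + (2704 - 36829/2590) = 2866 + 6966531/2590 = 14389471/2590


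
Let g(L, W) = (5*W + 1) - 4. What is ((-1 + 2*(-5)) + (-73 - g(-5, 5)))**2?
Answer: 11236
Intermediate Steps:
g(L, W) = -3 + 5*W (g(L, W) = (1 + 5*W) - 4 = -3 + 5*W)
((-1 + 2*(-5)) + (-73 - g(-5, 5)))**2 = ((-1 + 2*(-5)) + (-73 - (-3 + 5*5)))**2 = ((-1 - 10) + (-73 - (-3 + 25)))**2 = (-11 + (-73 - 1*22))**2 = (-11 + (-73 - 22))**2 = (-11 - 95)**2 = (-106)**2 = 11236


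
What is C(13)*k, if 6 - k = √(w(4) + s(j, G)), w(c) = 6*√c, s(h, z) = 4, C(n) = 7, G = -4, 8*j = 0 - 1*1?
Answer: 14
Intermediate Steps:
j = -⅛ (j = (0 - 1*1)/8 = (0 - 1)/8 = (⅛)*(-1) = -⅛ ≈ -0.12500)
k = 2 (k = 6 - √(6*√4 + 4) = 6 - √(6*2 + 4) = 6 - √(12 + 4) = 6 - √16 = 6 - 1*4 = 6 - 4 = 2)
C(13)*k = 7*2 = 14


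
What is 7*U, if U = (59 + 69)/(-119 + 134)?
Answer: 896/15 ≈ 59.733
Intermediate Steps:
U = 128/15 ≈ 8.5333
7*U = 7*(128/15) = 896/15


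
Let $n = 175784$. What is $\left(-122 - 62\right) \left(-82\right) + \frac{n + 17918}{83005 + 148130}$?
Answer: $\frac{3487558582}{231135} \approx 15089.0$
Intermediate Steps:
$\left(-122 - 62\right) \left(-82\right) + \frac{n + 17918}{83005 + 148130} = \left(-122 - 62\right) \left(-82\right) + \frac{175784 + 17918}{83005 + 148130} = \left(-184\right) \left(-82\right) + \frac{193702}{231135} = 15088 + 193702 \cdot \frac{1}{231135} = 15088 + \frac{193702}{231135} = \frac{3487558582}{231135}$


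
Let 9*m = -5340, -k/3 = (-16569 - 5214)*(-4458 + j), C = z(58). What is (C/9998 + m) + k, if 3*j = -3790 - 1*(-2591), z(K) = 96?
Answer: -4760711452099/14997 ≈ -3.1744e+8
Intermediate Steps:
j = -1199/3 (j = (-3790 - 1*(-2591))/3 = (-3790 + 2591)/3 = (⅓)*(-1199) = -1199/3 ≈ -399.67)
C = 96
k = -317443659 (k = -3*(-16569 - 5214)*(-4458 - 1199/3) = -(-65349)*(-14573)/3 = -3*105814553 = -317443659)
m = -1780/3 (m = (⅑)*(-5340) = -1780/3 ≈ -593.33)
(C/9998 + m) + k = (96/9998 - 1780/3) - 317443659 = (96*(1/9998) - 1780/3) - 317443659 = (48/4999 - 1780/3) - 317443659 = -8898076/14997 - 317443659 = -4760711452099/14997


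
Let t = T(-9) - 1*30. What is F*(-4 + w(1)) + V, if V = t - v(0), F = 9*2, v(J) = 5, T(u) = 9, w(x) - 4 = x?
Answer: -8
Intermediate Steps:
w(x) = 4 + x
F = 18
t = -21 (t = 9 - 1*30 = 9 - 30 = -21)
V = -26 (V = -21 - 1*5 = -21 - 5 = -26)
F*(-4 + w(1)) + V = 18*(-4 + (4 + 1)) - 26 = 18*(-4 + 5) - 26 = 18*1 - 26 = 18 - 26 = -8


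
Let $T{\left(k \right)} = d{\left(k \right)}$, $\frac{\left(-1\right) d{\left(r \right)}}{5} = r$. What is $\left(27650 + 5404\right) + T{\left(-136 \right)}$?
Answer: $33734$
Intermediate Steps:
$d{\left(r \right)} = - 5 r$
$T{\left(k \right)} = - 5 k$
$\left(27650 + 5404\right) + T{\left(-136 \right)} = \left(27650 + 5404\right) - -680 = 33054 + 680 = 33734$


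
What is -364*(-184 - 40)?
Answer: 81536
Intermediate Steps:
-364*(-184 - 40) = -364*(-224) = 81536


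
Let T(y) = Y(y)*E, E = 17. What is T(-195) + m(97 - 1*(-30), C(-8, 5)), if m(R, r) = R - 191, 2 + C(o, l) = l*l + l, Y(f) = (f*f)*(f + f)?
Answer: -252105814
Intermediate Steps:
Y(f) = 2*f³ (Y(f) = f²*(2*f) = 2*f³)
C(o, l) = -2 + l + l² (C(o, l) = -2 + (l*l + l) = -2 + (l² + l) = -2 + (l + l²) = -2 + l + l²)
m(R, r) = -191 + R
T(y) = 34*y³ (T(y) = (2*y³)*17 = 34*y³)
T(-195) + m(97 - 1*(-30), C(-8, 5)) = 34*(-195)³ + (-191 + (97 - 1*(-30))) = 34*(-7414875) + (-191 + (97 + 30)) = -252105750 + (-191 + 127) = -252105750 - 64 = -252105814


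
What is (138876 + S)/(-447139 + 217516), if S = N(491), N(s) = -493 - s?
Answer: -45964/76541 ≈ -0.60051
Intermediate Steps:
S = -984 (S = -493 - 1*491 = -493 - 491 = -984)
(138876 + S)/(-447139 + 217516) = (138876 - 984)/(-447139 + 217516) = 137892/(-229623) = 137892*(-1/229623) = -45964/76541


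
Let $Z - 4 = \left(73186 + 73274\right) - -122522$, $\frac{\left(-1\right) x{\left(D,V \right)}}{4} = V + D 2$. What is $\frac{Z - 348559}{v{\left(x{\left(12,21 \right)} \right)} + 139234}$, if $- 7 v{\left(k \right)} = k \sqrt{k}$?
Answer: $- \frac{271442043509}{474962531522} + \frac{150392970 i \sqrt{5}}{237481265761} \approx -0.5715 + 0.0014161 i$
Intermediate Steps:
$x{\left(D,V \right)} = - 8 D - 4 V$ ($x{\left(D,V \right)} = - 4 \left(V + D 2\right) = - 4 \left(V + 2 D\right) = - 8 D - 4 V$)
$Z = 268986$ ($Z = 4 + \left(\left(73186 + 73274\right) - -122522\right) = 4 + \left(146460 + 122522\right) = 4 + 268982 = 268986$)
$v{\left(k \right)} = - \frac{k^{\frac{3}{2}}}{7}$ ($v{\left(k \right)} = - \frac{k \sqrt{k}}{7} = - \frac{k^{\frac{3}{2}}}{7}$)
$\frac{Z - 348559}{v{\left(x{\left(12,21 \right)} \right)} + 139234} = \frac{268986 - 348559}{- \frac{\left(\left(-8\right) 12 - 84\right)^{\frac{3}{2}}}{7} + 139234} = - \frac{79573}{- \frac{\left(-96 - 84\right)^{\frac{3}{2}}}{7} + 139234} = - \frac{79573}{- \frac{\left(-180\right)^{\frac{3}{2}}}{7} + 139234} = - \frac{79573}{- \frac{\left(-1080\right) i \sqrt{5}}{7} + 139234} = - \frac{79573}{\frac{1080 i \sqrt{5}}{7} + 139234} = - \frac{79573}{139234 + \frac{1080 i \sqrt{5}}{7}}$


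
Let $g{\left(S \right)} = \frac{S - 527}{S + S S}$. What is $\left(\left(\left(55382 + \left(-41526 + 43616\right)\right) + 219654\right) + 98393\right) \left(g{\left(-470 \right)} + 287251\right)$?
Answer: $\frac{23777388774343227}{220430} \approx 1.0787 \cdot 10^{11}$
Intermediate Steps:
$g{\left(S \right)} = \frac{-527 + S}{S + S^{2}}$
$\left(\left(\left(55382 + \left(-41526 + 43616\right)\right) + 219654\right) + 98393\right) \left(g{\left(-470 \right)} + 287251\right) = \left(\left(\left(55382 + \left(-41526 + 43616\right)\right) + 219654\right) + 98393\right) \left(\frac{-527 - 470}{\left(-470\right) \left(1 - 470\right)} + 287251\right) = \left(\left(\left(55382 + 2090\right) + 219654\right) + 98393\right) \left(\left(- \frac{1}{470}\right) \frac{1}{-469} \left(-997\right) + 287251\right) = \left(\left(57472 + 219654\right) + 98393\right) \left(\left(- \frac{1}{470}\right) \left(- \frac{1}{469}\right) \left(-997\right) + 287251\right) = \left(277126 + 98393\right) \left(- \frac{997}{220430} + 287251\right) = 375519 \cdot \frac{63318736933}{220430} = \frac{23777388774343227}{220430}$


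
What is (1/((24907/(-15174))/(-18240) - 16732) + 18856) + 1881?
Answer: 96032601446189621/4630978527413 ≈ 20737.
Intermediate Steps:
(1/((24907/(-15174))/(-18240) - 16732) + 18856) + 1881 = (1/((24907*(-1/15174))*(-1/18240) - 16732) + 18856) + 1881 = (1/(-24907/15174*(-1/18240) - 16732) + 18856) + 1881 = (1/(24907/276773760 - 16732) + 18856) + 1881 = (1/(-4630978527413/276773760) + 18856) + 1881 = (-276773760/4630978527413 + 18856) + 1881 = 87321730836125768/4630978527413 + 1881 = 96032601446189621/4630978527413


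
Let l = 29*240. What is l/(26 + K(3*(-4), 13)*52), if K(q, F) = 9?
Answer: 3480/247 ≈ 14.089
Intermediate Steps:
l = 6960
l/(26 + K(3*(-4), 13)*52) = 6960/(26 + 9*52) = 6960/(26 + 468) = 6960/494 = 6960*(1/494) = 3480/247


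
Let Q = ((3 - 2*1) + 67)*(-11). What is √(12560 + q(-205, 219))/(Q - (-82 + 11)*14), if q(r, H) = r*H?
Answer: I*√32335/246 ≈ 0.73097*I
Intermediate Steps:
q(r, H) = H*r
Q = -748 (Q = ((3 - 2) + 67)*(-11) = (1 + 67)*(-11) = 68*(-11) = -748)
√(12560 + q(-205, 219))/(Q - (-82 + 11)*14) = √(12560 + 219*(-205))/(-748 - (-82 + 11)*14) = √(12560 - 44895)/(-748 - (-71)*14) = √(-32335)/(-748 - 1*(-994)) = (I*√32335)/(-748 + 994) = (I*√32335)/246 = (I*√32335)*(1/246) = I*√32335/246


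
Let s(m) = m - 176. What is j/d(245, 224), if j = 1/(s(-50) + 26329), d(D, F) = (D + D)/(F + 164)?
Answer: 194/6395235 ≈ 3.0335e-5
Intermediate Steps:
d(D, F) = 2*D/(164 + F) (d(D, F) = (2*D)/(164 + F) = 2*D/(164 + F))
s(m) = -176 + m
j = 1/26103 (j = 1/((-176 - 50) + 26329) = 1/(-226 + 26329) = 1/26103 ≈ 3.8310e-5)
j/d(245, 224) = 1/(26103*((2*245/(164 + 224)))) = 1/(26103*((2*245/388))) = 1/(26103*((2*245*(1/388)))) = 1/(26103*(245/194)) = (1/26103)*(194/245) = 194/6395235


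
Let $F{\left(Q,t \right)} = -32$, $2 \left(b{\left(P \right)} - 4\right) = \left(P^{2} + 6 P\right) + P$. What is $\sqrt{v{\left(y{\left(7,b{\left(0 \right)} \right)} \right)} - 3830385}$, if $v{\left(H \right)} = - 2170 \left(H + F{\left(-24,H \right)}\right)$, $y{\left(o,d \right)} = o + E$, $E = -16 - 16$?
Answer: $3 i \sqrt{411855} \approx 1925.3 i$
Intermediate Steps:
$b{\left(P \right)} = 4 + \frac{P^{2}}{2} + \frac{7 P}{2}$ ($b{\left(P \right)} = 4 + \frac{\left(P^{2} + 6 P\right) + P}{2} = 4 + \frac{P^{2} + 7 P}{2} = 4 + \left(\frac{P^{2}}{2} + \frac{7 P}{2}\right) = 4 + \frac{P^{2}}{2} + \frac{7 P}{2}$)
$E = -32$ ($E = -16 - 16 = -32$)
$y{\left(o,d \right)} = -32 + o$ ($y{\left(o,d \right)} = o - 32 = -32 + o$)
$v{\left(H \right)} = 69440 - 2170 H$ ($v{\left(H \right)} = - 2170 \left(H - 32\right) = - 2170 \left(-32 + H\right) = 69440 - 2170 H$)
$\sqrt{v{\left(y{\left(7,b{\left(0 \right)} \right)} \right)} - 3830385} = \sqrt{\left(69440 - 2170 \left(-32 + 7\right)\right) - 3830385} = \sqrt{\left(69440 - -54250\right) - 3830385} = \sqrt{\left(69440 + 54250\right) - 3830385} = \sqrt{123690 - 3830385} = \sqrt{-3706695} = 3 i \sqrt{411855}$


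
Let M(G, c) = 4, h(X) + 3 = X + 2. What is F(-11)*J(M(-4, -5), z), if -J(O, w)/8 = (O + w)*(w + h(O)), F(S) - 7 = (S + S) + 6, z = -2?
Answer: 144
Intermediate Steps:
h(X) = -1 + X (h(X) = -3 + (X + 2) = -3 + (2 + X) = -1 + X)
F(S) = 13 + 2*S (F(S) = 7 + ((S + S) + 6) = 7 + (2*S + 6) = 7 + (6 + 2*S) = 13 + 2*S)
J(O, w) = -8*(O + w)*(-1 + O + w) (J(O, w) = -8*(O + w)*(w + (-1 + O)) = -8*(O + w)*(-1 + O + w))
F(-11)*J(M(-4, -5), z) = (13 + 2*(-11))*(-8*4² - 8*(-2)² + 8*4 + 8*(-2) - 16*4*(-2)) = (13 - 22)*(-8*16 - 8*4 + 32 - 16 + 128) = -9*(-128 - 32 + 32 - 16 + 128) = -9*(-16) = 144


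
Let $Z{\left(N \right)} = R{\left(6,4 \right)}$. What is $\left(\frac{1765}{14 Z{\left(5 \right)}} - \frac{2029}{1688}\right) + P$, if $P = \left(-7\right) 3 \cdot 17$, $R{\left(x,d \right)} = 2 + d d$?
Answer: $- \frac{37347805}{106344} \approx -351.2$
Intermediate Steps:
$R{\left(x,d \right)} = 2 + d^{2}$
$Z{\left(N \right)} = 18$ ($Z{\left(N \right)} = 2 + 4^{2} = 2 + 16 = 18$)
$P = -357$ ($P = \left(-21\right) 17 = -357$)
$\left(\frac{1765}{14 Z{\left(5 \right)}} - \frac{2029}{1688}\right) + P = \left(\frac{1765}{14 \cdot 18} - \frac{2029}{1688}\right) - 357 = \left(\frac{1765}{252} - \frac{2029}{1688}\right) - 357 = \frac{617003}{106344} - 357 = - \frac{37347805}{106344}$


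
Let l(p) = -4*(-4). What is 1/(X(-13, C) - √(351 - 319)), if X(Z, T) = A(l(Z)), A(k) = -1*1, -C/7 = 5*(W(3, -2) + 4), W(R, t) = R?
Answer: 1/31 - 4*√2/31 ≈ -0.15022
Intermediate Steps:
l(p) = 16
C = -245 (C = -35*(3 + 4) = -35*7 = -7*35 = -245)
A(k) = -1
X(Z, T) = -1
1/(X(-13, C) - √(351 - 319)) = 1/(-1 - √(351 - 319)) = 1/(-1 - √32) = 1/(-1 - 4*√2)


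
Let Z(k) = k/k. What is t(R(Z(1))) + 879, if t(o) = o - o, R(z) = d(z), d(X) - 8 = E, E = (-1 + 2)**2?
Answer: 879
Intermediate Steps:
E = 1 (E = 1**2 = 1)
Z(k) = 1
d(X) = 9 (d(X) = 8 + 1 = 9)
R(z) = 9
t(o) = 0
t(R(Z(1))) + 879 = 0 + 879 = 879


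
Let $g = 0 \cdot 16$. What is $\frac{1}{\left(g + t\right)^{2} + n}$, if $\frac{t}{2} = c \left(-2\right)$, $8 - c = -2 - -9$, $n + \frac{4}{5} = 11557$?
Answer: $\frac{5}{57861} \approx 8.6414 \cdot 10^{-5}$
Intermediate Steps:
$n = \frac{57781}{5}$ ($n = - \frac{4}{5} + 11557 = \frac{57781}{5} \approx 11556.0$)
$g = 0$
$c = 1$ ($c = 8 - \left(-2 - -9\right) = 8 - \left(-2 + 9\right) = 8 - 7 = 1$)
$t = -4$ ($t = 2 \cdot 1 \left(-2\right) = 2 \left(-2\right) = -4$)
$\frac{1}{\left(g + t\right)^{2} + n} = \frac{1}{\left(0 - 4\right)^{2} + \frac{57781}{5}} = \frac{1}{\left(-4\right)^{2} + \frac{57781}{5}} = \frac{1}{16 + \frac{57781}{5}} = \frac{1}{\frac{57861}{5}} = \frac{5}{57861}$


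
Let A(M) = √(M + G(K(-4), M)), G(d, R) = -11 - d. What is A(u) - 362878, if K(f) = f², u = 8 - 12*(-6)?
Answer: -362878 + √53 ≈ -3.6287e+5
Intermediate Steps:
u = 80 (u = 8 + 72 = 80)
A(M) = √(-27 + M) (A(M) = √(M + (-11 - 1*(-4)²)) = √(M + (-11 - 1*16)) = √(M + (-11 - 16)) = √(M - 27) = √(-27 + M))
A(u) - 362878 = √(-27 + 80) - 362878 = √53 - 362878 = -362878 + √53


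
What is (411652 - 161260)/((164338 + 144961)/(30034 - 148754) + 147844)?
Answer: 29726538240/17551730381 ≈ 1.6937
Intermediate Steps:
(411652 - 161260)/((164338 + 144961)/(30034 - 148754) + 147844) = 250392/(309299/(-118720) + 147844) = 250392/(309299*(-1/118720) + 147844) = 250392/(-309299/118720 + 147844) = 250392/(17551730381/118720) = 250392*(118720/17551730381) = 29726538240/17551730381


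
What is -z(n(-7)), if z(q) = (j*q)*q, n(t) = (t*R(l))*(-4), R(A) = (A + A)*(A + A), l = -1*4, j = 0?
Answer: 0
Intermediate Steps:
l = -4
R(A) = 4*A**2 (R(A) = (2*A)*(2*A) = 4*A**2)
n(t) = -256*t (n(t) = (t*(4*(-4)**2))*(-4) = (t*(4*16))*(-4) = (t*64)*(-4) = (64*t)*(-4) = -256*t)
z(q) = 0 (z(q) = (0*q)*q = 0*q = 0)
-z(n(-7)) = -1*0 = 0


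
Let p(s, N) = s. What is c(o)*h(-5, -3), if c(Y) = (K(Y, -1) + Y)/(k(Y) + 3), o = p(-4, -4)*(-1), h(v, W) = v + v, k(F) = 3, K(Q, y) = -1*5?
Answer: 5/3 ≈ 1.6667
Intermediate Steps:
K(Q, y) = -5
h(v, W) = 2*v
o = 4 (o = -4*(-1) = 4)
c(Y) = -⅚ + Y/6 (c(Y) = (-5 + Y)/(3 + 3) = (-5 + Y)/6 = (-5 + Y)*(⅙) = -⅚ + Y/6)
c(o)*h(-5, -3) = (-⅚ + (⅙)*4)*(2*(-5)) = (-⅚ + ⅔)*(-10) = -⅙*(-10) = 5/3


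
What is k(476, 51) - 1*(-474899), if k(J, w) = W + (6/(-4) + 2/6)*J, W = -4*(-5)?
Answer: 1423091/3 ≈ 4.7436e+5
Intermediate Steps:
W = 20
k(J, w) = 20 - 7*J/6 (k(J, w) = 20 + (6/(-4) + 2/6)*J = 20 + (6*(-¼) + 2*(⅙))*J = 20 + (-3/2 + ⅓)*J = 20 - 7*J/6)
k(476, 51) - 1*(-474899) = (20 - 7/6*476) - 1*(-474899) = (20 - 1666/3) + 474899 = -1606/3 + 474899 = 1423091/3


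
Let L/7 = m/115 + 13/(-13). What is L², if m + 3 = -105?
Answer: 2436721/13225 ≈ 184.25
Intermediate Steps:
m = -108 (m = -3 - 105 = -108)
L = -1561/115 (L = 7*(-108/115 + 13/(-13)) = 7*(-108*1/115 + 13*(-1/13)) = 7*(-108/115 - 1) = 7*(-223/115) = -1561/115 ≈ -13.574)
L² = (-1561/115)² = 2436721/13225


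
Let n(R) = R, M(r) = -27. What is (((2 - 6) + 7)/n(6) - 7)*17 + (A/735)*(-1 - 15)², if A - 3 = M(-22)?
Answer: -58241/490 ≈ -118.86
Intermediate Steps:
A = -24 (A = 3 - 27 = -24)
(((2 - 6) + 7)/n(6) - 7)*17 + (A/735)*(-1 - 15)² = (((2 - 6) + 7)/6 - 7)*17 + (-24/735)*(-1 - 15)² = ((-4 + 7)*(⅙) - 7)*17 - 24*1/735*(-16)² = (3*(⅙) - 7)*17 - 8/245*256 = (½ - 7)*17 - 2048/245 = -13/2*17 - 2048/245 = -221/2 - 2048/245 = -58241/490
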